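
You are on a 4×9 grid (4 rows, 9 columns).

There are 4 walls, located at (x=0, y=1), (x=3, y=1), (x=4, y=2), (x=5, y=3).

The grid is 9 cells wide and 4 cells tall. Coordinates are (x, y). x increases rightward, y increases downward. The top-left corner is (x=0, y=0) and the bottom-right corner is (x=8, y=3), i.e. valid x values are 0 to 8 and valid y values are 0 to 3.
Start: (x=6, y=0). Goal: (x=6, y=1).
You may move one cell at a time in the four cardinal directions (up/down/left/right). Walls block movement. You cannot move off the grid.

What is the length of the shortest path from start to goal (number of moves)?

BFS from (x=6, y=0) until reaching (x=6, y=1):
  Distance 0: (x=6, y=0)
  Distance 1: (x=5, y=0), (x=7, y=0), (x=6, y=1)  <- goal reached here
One shortest path (1 moves): (x=6, y=0) -> (x=6, y=1)

Answer: Shortest path length: 1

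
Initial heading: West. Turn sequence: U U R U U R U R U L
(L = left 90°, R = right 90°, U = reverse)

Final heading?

Start: West
  U (U-turn (180°)) -> East
  U (U-turn (180°)) -> West
  R (right (90° clockwise)) -> North
  U (U-turn (180°)) -> South
  U (U-turn (180°)) -> North
  R (right (90° clockwise)) -> East
  U (U-turn (180°)) -> West
  R (right (90° clockwise)) -> North
  U (U-turn (180°)) -> South
  L (left (90° counter-clockwise)) -> East
Final: East

Answer: Final heading: East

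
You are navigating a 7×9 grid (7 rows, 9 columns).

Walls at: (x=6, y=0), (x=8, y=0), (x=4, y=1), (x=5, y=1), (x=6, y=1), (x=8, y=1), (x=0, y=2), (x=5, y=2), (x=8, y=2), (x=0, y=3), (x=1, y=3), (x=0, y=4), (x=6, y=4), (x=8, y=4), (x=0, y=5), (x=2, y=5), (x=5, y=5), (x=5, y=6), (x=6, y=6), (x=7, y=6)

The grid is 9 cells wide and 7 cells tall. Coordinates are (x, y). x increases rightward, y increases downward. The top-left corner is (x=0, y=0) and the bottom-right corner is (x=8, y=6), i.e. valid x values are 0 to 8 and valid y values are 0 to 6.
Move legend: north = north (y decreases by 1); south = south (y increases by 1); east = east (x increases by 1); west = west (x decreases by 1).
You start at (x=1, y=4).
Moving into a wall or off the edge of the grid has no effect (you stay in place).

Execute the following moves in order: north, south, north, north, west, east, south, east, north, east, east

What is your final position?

Answer: Final position: (x=5, y=3)

Derivation:
Start: (x=1, y=4)
  north (north): blocked, stay at (x=1, y=4)
  south (south): (x=1, y=4) -> (x=1, y=5)
  north (north): (x=1, y=5) -> (x=1, y=4)
  north (north): blocked, stay at (x=1, y=4)
  west (west): blocked, stay at (x=1, y=4)
  east (east): (x=1, y=4) -> (x=2, y=4)
  south (south): blocked, stay at (x=2, y=4)
  east (east): (x=2, y=4) -> (x=3, y=4)
  north (north): (x=3, y=4) -> (x=3, y=3)
  east (east): (x=3, y=3) -> (x=4, y=3)
  east (east): (x=4, y=3) -> (x=5, y=3)
Final: (x=5, y=3)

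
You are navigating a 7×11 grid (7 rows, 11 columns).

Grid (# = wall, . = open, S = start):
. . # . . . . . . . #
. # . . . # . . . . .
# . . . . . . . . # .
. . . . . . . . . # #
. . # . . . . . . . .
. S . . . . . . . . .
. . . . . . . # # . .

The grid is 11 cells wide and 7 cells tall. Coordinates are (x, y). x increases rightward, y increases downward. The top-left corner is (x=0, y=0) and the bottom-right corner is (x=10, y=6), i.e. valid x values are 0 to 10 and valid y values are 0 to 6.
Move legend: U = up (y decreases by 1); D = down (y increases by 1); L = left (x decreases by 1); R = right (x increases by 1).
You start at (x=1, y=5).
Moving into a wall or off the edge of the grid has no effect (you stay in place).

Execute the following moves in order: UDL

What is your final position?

Start: (x=1, y=5)
  U (up): (x=1, y=5) -> (x=1, y=4)
  D (down): (x=1, y=4) -> (x=1, y=5)
  L (left): (x=1, y=5) -> (x=0, y=5)
Final: (x=0, y=5)

Answer: Final position: (x=0, y=5)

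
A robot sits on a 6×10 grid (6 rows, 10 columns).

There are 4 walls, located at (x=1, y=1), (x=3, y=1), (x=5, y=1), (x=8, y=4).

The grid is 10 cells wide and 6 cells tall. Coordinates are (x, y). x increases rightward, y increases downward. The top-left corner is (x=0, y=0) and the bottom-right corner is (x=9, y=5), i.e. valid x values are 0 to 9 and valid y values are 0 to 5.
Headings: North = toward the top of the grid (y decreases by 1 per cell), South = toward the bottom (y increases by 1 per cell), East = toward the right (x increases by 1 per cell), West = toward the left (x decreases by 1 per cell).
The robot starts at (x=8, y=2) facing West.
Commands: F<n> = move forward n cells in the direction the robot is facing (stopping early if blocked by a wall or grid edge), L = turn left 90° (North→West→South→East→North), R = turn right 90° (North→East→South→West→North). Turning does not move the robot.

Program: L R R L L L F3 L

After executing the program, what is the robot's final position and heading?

Start: (x=8, y=2), facing West
  L: turn left, now facing South
  R: turn right, now facing West
  R: turn right, now facing North
  L: turn left, now facing West
  L: turn left, now facing South
  L: turn left, now facing East
  F3: move forward 1/3 (blocked), now at (x=9, y=2)
  L: turn left, now facing North
Final: (x=9, y=2), facing North

Answer: Final position: (x=9, y=2), facing North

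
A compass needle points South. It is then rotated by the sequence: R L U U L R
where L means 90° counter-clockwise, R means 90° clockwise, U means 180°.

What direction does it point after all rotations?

Answer: Final heading: South

Derivation:
Start: South
  R (right (90° clockwise)) -> West
  L (left (90° counter-clockwise)) -> South
  U (U-turn (180°)) -> North
  U (U-turn (180°)) -> South
  L (left (90° counter-clockwise)) -> East
  R (right (90° clockwise)) -> South
Final: South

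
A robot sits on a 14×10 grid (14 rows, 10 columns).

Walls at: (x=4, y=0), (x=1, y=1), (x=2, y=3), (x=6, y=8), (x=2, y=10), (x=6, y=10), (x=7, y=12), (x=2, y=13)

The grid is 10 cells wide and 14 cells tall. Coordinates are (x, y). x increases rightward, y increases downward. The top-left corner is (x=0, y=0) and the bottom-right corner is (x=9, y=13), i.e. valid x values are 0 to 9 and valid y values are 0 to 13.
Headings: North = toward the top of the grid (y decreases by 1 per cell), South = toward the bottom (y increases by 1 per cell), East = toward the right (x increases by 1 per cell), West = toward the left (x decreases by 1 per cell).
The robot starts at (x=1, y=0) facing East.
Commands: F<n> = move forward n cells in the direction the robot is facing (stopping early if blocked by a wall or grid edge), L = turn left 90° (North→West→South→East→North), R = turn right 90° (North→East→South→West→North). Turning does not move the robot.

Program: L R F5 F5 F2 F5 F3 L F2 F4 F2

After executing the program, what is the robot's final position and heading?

Start: (x=1, y=0), facing East
  L: turn left, now facing North
  R: turn right, now facing East
  F5: move forward 2/5 (blocked), now at (x=3, y=0)
  F5: move forward 0/5 (blocked), now at (x=3, y=0)
  F2: move forward 0/2 (blocked), now at (x=3, y=0)
  F5: move forward 0/5 (blocked), now at (x=3, y=0)
  F3: move forward 0/3 (blocked), now at (x=3, y=0)
  L: turn left, now facing North
  F2: move forward 0/2 (blocked), now at (x=3, y=0)
  F4: move forward 0/4 (blocked), now at (x=3, y=0)
  F2: move forward 0/2 (blocked), now at (x=3, y=0)
Final: (x=3, y=0), facing North

Answer: Final position: (x=3, y=0), facing North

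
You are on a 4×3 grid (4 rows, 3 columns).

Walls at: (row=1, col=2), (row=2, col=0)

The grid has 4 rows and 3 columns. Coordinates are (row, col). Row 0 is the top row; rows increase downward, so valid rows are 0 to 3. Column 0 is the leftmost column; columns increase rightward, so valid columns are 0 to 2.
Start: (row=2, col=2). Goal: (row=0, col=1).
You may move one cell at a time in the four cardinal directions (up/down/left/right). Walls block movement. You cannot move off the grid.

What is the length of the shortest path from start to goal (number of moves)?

BFS from (row=2, col=2) until reaching (row=0, col=1):
  Distance 0: (row=2, col=2)
  Distance 1: (row=2, col=1), (row=3, col=2)
  Distance 2: (row=1, col=1), (row=3, col=1)
  Distance 3: (row=0, col=1), (row=1, col=0), (row=3, col=0)  <- goal reached here
One shortest path (3 moves): (row=2, col=2) -> (row=2, col=1) -> (row=1, col=1) -> (row=0, col=1)

Answer: Shortest path length: 3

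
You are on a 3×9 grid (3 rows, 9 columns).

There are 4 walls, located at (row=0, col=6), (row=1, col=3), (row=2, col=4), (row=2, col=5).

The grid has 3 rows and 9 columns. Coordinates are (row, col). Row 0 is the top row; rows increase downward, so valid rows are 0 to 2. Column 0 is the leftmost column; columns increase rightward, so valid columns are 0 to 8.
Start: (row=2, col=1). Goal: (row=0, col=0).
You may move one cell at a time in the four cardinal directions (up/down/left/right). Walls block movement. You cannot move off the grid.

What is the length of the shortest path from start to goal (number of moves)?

BFS from (row=2, col=1) until reaching (row=0, col=0):
  Distance 0: (row=2, col=1)
  Distance 1: (row=1, col=1), (row=2, col=0), (row=2, col=2)
  Distance 2: (row=0, col=1), (row=1, col=0), (row=1, col=2), (row=2, col=3)
  Distance 3: (row=0, col=0), (row=0, col=2)  <- goal reached here
One shortest path (3 moves): (row=2, col=1) -> (row=2, col=0) -> (row=1, col=0) -> (row=0, col=0)

Answer: Shortest path length: 3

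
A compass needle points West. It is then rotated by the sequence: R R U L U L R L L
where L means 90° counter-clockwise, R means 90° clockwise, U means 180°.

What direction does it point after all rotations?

Answer: Final heading: South

Derivation:
Start: West
  R (right (90° clockwise)) -> North
  R (right (90° clockwise)) -> East
  U (U-turn (180°)) -> West
  L (left (90° counter-clockwise)) -> South
  U (U-turn (180°)) -> North
  L (left (90° counter-clockwise)) -> West
  R (right (90° clockwise)) -> North
  L (left (90° counter-clockwise)) -> West
  L (left (90° counter-clockwise)) -> South
Final: South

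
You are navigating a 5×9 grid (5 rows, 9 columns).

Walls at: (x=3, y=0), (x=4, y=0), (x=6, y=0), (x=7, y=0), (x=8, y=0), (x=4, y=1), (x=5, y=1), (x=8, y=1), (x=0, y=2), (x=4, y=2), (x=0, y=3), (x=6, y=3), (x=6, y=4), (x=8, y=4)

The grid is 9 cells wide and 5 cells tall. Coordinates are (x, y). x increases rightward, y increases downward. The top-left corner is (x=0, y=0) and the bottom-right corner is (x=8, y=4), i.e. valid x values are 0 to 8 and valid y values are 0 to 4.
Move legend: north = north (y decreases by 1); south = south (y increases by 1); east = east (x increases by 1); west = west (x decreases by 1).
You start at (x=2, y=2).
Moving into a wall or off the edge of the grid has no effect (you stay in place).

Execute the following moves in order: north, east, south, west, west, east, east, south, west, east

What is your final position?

Start: (x=2, y=2)
  north (north): (x=2, y=2) -> (x=2, y=1)
  east (east): (x=2, y=1) -> (x=3, y=1)
  south (south): (x=3, y=1) -> (x=3, y=2)
  west (west): (x=3, y=2) -> (x=2, y=2)
  west (west): (x=2, y=2) -> (x=1, y=2)
  east (east): (x=1, y=2) -> (x=2, y=2)
  east (east): (x=2, y=2) -> (x=3, y=2)
  south (south): (x=3, y=2) -> (x=3, y=3)
  west (west): (x=3, y=3) -> (x=2, y=3)
  east (east): (x=2, y=3) -> (x=3, y=3)
Final: (x=3, y=3)

Answer: Final position: (x=3, y=3)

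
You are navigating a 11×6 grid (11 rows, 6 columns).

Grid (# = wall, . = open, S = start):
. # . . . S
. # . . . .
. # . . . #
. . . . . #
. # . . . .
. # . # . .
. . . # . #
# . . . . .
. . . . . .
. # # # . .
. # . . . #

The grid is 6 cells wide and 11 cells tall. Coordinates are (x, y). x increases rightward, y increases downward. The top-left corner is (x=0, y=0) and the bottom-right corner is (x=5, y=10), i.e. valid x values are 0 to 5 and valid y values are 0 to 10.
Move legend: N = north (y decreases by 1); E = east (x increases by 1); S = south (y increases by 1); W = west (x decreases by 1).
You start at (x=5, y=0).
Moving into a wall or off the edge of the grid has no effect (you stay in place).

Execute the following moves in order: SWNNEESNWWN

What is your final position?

Answer: Final position: (x=3, y=0)

Derivation:
Start: (x=5, y=0)
  S (south): (x=5, y=0) -> (x=5, y=1)
  W (west): (x=5, y=1) -> (x=4, y=1)
  N (north): (x=4, y=1) -> (x=4, y=0)
  N (north): blocked, stay at (x=4, y=0)
  E (east): (x=4, y=0) -> (x=5, y=0)
  E (east): blocked, stay at (x=5, y=0)
  S (south): (x=5, y=0) -> (x=5, y=1)
  N (north): (x=5, y=1) -> (x=5, y=0)
  W (west): (x=5, y=0) -> (x=4, y=0)
  W (west): (x=4, y=0) -> (x=3, y=0)
  N (north): blocked, stay at (x=3, y=0)
Final: (x=3, y=0)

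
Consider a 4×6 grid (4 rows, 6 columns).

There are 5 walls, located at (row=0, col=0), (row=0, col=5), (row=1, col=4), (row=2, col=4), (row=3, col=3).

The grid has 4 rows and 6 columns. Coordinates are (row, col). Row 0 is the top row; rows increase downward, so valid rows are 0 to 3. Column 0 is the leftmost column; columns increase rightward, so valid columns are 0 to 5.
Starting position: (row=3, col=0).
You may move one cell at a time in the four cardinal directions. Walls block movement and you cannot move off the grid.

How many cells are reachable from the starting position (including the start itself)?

Answer: Reachable cells: 15

Derivation:
BFS flood-fill from (row=3, col=0):
  Distance 0: (row=3, col=0)
  Distance 1: (row=2, col=0), (row=3, col=1)
  Distance 2: (row=1, col=0), (row=2, col=1), (row=3, col=2)
  Distance 3: (row=1, col=1), (row=2, col=2)
  Distance 4: (row=0, col=1), (row=1, col=2), (row=2, col=3)
  Distance 5: (row=0, col=2), (row=1, col=3)
  Distance 6: (row=0, col=3)
  Distance 7: (row=0, col=4)
Total reachable: 15 (grid has 19 open cells total)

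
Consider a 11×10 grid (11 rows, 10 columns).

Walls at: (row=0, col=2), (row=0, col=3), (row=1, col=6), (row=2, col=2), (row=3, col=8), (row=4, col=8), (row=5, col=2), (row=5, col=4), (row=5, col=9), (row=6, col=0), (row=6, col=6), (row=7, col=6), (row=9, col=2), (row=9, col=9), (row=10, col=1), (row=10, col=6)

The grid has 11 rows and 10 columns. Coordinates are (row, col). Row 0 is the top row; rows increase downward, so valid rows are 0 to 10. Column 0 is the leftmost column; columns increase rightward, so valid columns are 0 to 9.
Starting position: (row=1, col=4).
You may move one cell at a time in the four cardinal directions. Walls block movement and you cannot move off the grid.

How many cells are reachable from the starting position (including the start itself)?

Answer: Reachable cells: 94

Derivation:
BFS flood-fill from (row=1, col=4):
  Distance 0: (row=1, col=4)
  Distance 1: (row=0, col=4), (row=1, col=3), (row=1, col=5), (row=2, col=4)
  Distance 2: (row=0, col=5), (row=1, col=2), (row=2, col=3), (row=2, col=5), (row=3, col=4)
  Distance 3: (row=0, col=6), (row=1, col=1), (row=2, col=6), (row=3, col=3), (row=3, col=5), (row=4, col=4)
  Distance 4: (row=0, col=1), (row=0, col=7), (row=1, col=0), (row=2, col=1), (row=2, col=7), (row=3, col=2), (row=3, col=6), (row=4, col=3), (row=4, col=5)
  Distance 5: (row=0, col=0), (row=0, col=8), (row=1, col=7), (row=2, col=0), (row=2, col=8), (row=3, col=1), (row=3, col=7), (row=4, col=2), (row=4, col=6), (row=5, col=3), (row=5, col=5)
  Distance 6: (row=0, col=9), (row=1, col=8), (row=2, col=9), (row=3, col=0), (row=4, col=1), (row=4, col=7), (row=5, col=6), (row=6, col=3), (row=6, col=5)
  Distance 7: (row=1, col=9), (row=3, col=9), (row=4, col=0), (row=5, col=1), (row=5, col=7), (row=6, col=2), (row=6, col=4), (row=7, col=3), (row=7, col=5)
  Distance 8: (row=4, col=9), (row=5, col=0), (row=5, col=8), (row=6, col=1), (row=6, col=7), (row=7, col=2), (row=7, col=4), (row=8, col=3), (row=8, col=5)
  Distance 9: (row=6, col=8), (row=7, col=1), (row=7, col=7), (row=8, col=2), (row=8, col=4), (row=8, col=6), (row=9, col=3), (row=9, col=5)
  Distance 10: (row=6, col=9), (row=7, col=0), (row=7, col=8), (row=8, col=1), (row=8, col=7), (row=9, col=4), (row=9, col=6), (row=10, col=3), (row=10, col=5)
  Distance 11: (row=7, col=9), (row=8, col=0), (row=8, col=8), (row=9, col=1), (row=9, col=7), (row=10, col=2), (row=10, col=4)
  Distance 12: (row=8, col=9), (row=9, col=0), (row=9, col=8), (row=10, col=7)
  Distance 13: (row=10, col=0), (row=10, col=8)
  Distance 14: (row=10, col=9)
Total reachable: 94 (grid has 94 open cells total)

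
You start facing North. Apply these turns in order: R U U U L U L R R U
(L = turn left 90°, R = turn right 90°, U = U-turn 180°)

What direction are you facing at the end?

Answer: Final heading: West

Derivation:
Start: North
  R (right (90° clockwise)) -> East
  U (U-turn (180°)) -> West
  U (U-turn (180°)) -> East
  U (U-turn (180°)) -> West
  L (left (90° counter-clockwise)) -> South
  U (U-turn (180°)) -> North
  L (left (90° counter-clockwise)) -> West
  R (right (90° clockwise)) -> North
  R (right (90° clockwise)) -> East
  U (U-turn (180°)) -> West
Final: West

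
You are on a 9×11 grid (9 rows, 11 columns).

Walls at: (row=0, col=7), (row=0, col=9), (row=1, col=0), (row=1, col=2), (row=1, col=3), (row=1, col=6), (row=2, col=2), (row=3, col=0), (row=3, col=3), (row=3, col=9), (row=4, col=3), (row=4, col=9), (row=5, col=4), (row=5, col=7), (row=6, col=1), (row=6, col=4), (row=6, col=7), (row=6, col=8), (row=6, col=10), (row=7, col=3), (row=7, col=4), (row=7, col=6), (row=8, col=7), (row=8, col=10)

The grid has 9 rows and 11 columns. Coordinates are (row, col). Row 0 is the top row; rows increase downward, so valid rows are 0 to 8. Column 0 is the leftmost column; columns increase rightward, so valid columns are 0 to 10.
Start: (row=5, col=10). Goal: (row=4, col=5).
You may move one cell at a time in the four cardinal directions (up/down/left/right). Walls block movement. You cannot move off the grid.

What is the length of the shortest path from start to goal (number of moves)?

Answer: Shortest path length: 6

Derivation:
BFS from (row=5, col=10) until reaching (row=4, col=5):
  Distance 0: (row=5, col=10)
  Distance 1: (row=4, col=10), (row=5, col=9)
  Distance 2: (row=3, col=10), (row=5, col=8), (row=6, col=9)
  Distance 3: (row=2, col=10), (row=4, col=8), (row=7, col=9)
  Distance 4: (row=1, col=10), (row=2, col=9), (row=3, col=8), (row=4, col=7), (row=7, col=8), (row=7, col=10), (row=8, col=9)
  Distance 5: (row=0, col=10), (row=1, col=9), (row=2, col=8), (row=3, col=7), (row=4, col=6), (row=7, col=7), (row=8, col=8)
  Distance 6: (row=1, col=8), (row=2, col=7), (row=3, col=6), (row=4, col=5), (row=5, col=6)  <- goal reached here
One shortest path (6 moves): (row=5, col=10) -> (row=5, col=9) -> (row=5, col=8) -> (row=4, col=8) -> (row=4, col=7) -> (row=4, col=6) -> (row=4, col=5)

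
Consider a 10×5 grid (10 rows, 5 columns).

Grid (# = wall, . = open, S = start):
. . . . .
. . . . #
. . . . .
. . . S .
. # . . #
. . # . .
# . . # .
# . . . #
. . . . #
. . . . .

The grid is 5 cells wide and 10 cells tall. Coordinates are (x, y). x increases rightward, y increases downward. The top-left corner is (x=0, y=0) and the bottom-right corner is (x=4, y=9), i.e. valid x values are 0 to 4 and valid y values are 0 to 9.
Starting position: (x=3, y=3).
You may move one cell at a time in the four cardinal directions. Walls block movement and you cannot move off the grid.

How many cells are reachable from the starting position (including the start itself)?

Answer: Reachable cells: 41

Derivation:
BFS flood-fill from (x=3, y=3):
  Distance 0: (x=3, y=3)
  Distance 1: (x=3, y=2), (x=2, y=3), (x=4, y=3), (x=3, y=4)
  Distance 2: (x=3, y=1), (x=2, y=2), (x=4, y=2), (x=1, y=3), (x=2, y=4), (x=3, y=5)
  Distance 3: (x=3, y=0), (x=2, y=1), (x=1, y=2), (x=0, y=3), (x=4, y=5)
  Distance 4: (x=2, y=0), (x=4, y=0), (x=1, y=1), (x=0, y=2), (x=0, y=4), (x=4, y=6)
  Distance 5: (x=1, y=0), (x=0, y=1), (x=0, y=5)
  Distance 6: (x=0, y=0), (x=1, y=5)
  Distance 7: (x=1, y=6)
  Distance 8: (x=2, y=6), (x=1, y=7)
  Distance 9: (x=2, y=7), (x=1, y=8)
  Distance 10: (x=3, y=7), (x=0, y=8), (x=2, y=8), (x=1, y=9)
  Distance 11: (x=3, y=8), (x=0, y=9), (x=2, y=9)
  Distance 12: (x=3, y=9)
  Distance 13: (x=4, y=9)
Total reachable: 41 (grid has 41 open cells total)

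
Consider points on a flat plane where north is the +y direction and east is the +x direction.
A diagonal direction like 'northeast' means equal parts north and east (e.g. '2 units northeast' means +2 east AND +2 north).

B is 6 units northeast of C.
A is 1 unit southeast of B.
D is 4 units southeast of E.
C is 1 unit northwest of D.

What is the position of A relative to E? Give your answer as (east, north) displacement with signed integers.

Answer: A is at (east=10, north=2) relative to E.

Derivation:
Place E at the origin (east=0, north=0).
  D is 4 units southeast of E: delta (east=+4, north=-4); D at (east=4, north=-4).
  C is 1 unit northwest of D: delta (east=-1, north=+1); C at (east=3, north=-3).
  B is 6 units northeast of C: delta (east=+6, north=+6); B at (east=9, north=3).
  A is 1 unit southeast of B: delta (east=+1, north=-1); A at (east=10, north=2).
Therefore A relative to E: (east=10, north=2).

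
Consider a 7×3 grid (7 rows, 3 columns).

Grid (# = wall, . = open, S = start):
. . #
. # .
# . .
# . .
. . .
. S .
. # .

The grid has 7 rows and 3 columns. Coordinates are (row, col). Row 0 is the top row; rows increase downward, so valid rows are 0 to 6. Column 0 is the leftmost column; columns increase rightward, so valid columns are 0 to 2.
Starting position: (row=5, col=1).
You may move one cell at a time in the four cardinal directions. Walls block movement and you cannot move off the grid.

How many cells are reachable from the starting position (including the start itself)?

BFS flood-fill from (row=5, col=1):
  Distance 0: (row=5, col=1)
  Distance 1: (row=4, col=1), (row=5, col=0), (row=5, col=2)
  Distance 2: (row=3, col=1), (row=4, col=0), (row=4, col=2), (row=6, col=0), (row=6, col=2)
  Distance 3: (row=2, col=1), (row=3, col=2)
  Distance 4: (row=2, col=2)
  Distance 5: (row=1, col=2)
Total reachable: 13 (grid has 16 open cells total)

Answer: Reachable cells: 13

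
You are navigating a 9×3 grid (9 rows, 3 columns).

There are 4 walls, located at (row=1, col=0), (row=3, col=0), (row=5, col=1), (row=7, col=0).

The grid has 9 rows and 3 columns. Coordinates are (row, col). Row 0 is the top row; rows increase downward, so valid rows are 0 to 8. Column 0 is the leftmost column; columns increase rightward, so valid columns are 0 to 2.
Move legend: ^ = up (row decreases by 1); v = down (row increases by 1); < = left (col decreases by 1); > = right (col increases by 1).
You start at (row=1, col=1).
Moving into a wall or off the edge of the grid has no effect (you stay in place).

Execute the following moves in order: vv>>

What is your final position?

Start: (row=1, col=1)
  v (down): (row=1, col=1) -> (row=2, col=1)
  v (down): (row=2, col=1) -> (row=3, col=1)
  > (right): (row=3, col=1) -> (row=3, col=2)
  > (right): blocked, stay at (row=3, col=2)
Final: (row=3, col=2)

Answer: Final position: (row=3, col=2)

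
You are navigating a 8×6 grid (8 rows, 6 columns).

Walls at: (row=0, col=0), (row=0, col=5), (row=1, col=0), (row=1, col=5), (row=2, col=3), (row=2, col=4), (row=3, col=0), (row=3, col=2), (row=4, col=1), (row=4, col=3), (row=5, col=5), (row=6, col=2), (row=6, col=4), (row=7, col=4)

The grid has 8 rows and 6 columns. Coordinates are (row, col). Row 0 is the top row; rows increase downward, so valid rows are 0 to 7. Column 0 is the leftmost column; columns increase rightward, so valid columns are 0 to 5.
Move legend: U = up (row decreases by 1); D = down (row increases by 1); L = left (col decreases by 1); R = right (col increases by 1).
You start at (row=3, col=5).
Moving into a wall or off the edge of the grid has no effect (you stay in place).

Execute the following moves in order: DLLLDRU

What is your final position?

Start: (row=3, col=5)
  D (down): (row=3, col=5) -> (row=4, col=5)
  L (left): (row=4, col=5) -> (row=4, col=4)
  L (left): blocked, stay at (row=4, col=4)
  L (left): blocked, stay at (row=4, col=4)
  D (down): (row=4, col=4) -> (row=5, col=4)
  R (right): blocked, stay at (row=5, col=4)
  U (up): (row=5, col=4) -> (row=4, col=4)
Final: (row=4, col=4)

Answer: Final position: (row=4, col=4)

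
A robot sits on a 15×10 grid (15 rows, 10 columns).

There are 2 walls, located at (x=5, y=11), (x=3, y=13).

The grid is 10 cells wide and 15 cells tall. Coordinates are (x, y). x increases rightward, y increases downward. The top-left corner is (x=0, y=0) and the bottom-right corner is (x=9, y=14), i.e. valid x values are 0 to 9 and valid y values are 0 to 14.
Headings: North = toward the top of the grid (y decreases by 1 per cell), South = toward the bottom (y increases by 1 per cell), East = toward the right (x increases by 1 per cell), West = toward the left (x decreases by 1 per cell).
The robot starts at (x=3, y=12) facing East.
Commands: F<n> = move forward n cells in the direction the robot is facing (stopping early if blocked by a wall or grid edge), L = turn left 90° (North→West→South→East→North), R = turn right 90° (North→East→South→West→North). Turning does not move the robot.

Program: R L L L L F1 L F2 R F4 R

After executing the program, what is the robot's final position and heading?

Answer: Final position: (x=5, y=14), facing West

Derivation:
Start: (x=3, y=12), facing East
  R: turn right, now facing South
  L: turn left, now facing East
  L: turn left, now facing North
  L: turn left, now facing West
  L: turn left, now facing South
  F1: move forward 0/1 (blocked), now at (x=3, y=12)
  L: turn left, now facing East
  F2: move forward 2, now at (x=5, y=12)
  R: turn right, now facing South
  F4: move forward 2/4 (blocked), now at (x=5, y=14)
  R: turn right, now facing West
Final: (x=5, y=14), facing West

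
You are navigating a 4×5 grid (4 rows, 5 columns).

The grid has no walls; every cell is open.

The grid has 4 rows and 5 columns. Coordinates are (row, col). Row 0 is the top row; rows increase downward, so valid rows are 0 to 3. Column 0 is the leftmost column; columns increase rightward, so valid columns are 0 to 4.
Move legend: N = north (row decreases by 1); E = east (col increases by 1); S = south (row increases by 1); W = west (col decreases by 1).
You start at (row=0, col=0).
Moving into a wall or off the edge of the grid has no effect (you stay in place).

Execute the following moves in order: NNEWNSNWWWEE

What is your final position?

Start: (row=0, col=0)
  N (north): blocked, stay at (row=0, col=0)
  N (north): blocked, stay at (row=0, col=0)
  E (east): (row=0, col=0) -> (row=0, col=1)
  W (west): (row=0, col=1) -> (row=0, col=0)
  N (north): blocked, stay at (row=0, col=0)
  S (south): (row=0, col=0) -> (row=1, col=0)
  N (north): (row=1, col=0) -> (row=0, col=0)
  [×3]W (west): blocked, stay at (row=0, col=0)
  E (east): (row=0, col=0) -> (row=0, col=1)
  E (east): (row=0, col=1) -> (row=0, col=2)
Final: (row=0, col=2)

Answer: Final position: (row=0, col=2)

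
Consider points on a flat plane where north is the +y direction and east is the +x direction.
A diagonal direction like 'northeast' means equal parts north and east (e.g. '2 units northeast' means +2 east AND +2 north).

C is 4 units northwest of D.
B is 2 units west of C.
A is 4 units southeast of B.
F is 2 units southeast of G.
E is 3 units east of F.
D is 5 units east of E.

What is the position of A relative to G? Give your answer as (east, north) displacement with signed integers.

Answer: A is at (east=8, north=-2) relative to G.

Derivation:
Place G at the origin (east=0, north=0).
  F is 2 units southeast of G: delta (east=+2, north=-2); F at (east=2, north=-2).
  E is 3 units east of F: delta (east=+3, north=+0); E at (east=5, north=-2).
  D is 5 units east of E: delta (east=+5, north=+0); D at (east=10, north=-2).
  C is 4 units northwest of D: delta (east=-4, north=+4); C at (east=6, north=2).
  B is 2 units west of C: delta (east=-2, north=+0); B at (east=4, north=2).
  A is 4 units southeast of B: delta (east=+4, north=-4); A at (east=8, north=-2).
Therefore A relative to G: (east=8, north=-2).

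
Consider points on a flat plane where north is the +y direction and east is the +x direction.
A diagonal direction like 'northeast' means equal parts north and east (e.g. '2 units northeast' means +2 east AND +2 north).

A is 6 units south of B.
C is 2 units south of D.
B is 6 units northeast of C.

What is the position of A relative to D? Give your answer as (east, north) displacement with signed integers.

Answer: A is at (east=6, north=-2) relative to D.

Derivation:
Place D at the origin (east=0, north=0).
  C is 2 units south of D: delta (east=+0, north=-2); C at (east=0, north=-2).
  B is 6 units northeast of C: delta (east=+6, north=+6); B at (east=6, north=4).
  A is 6 units south of B: delta (east=+0, north=-6); A at (east=6, north=-2).
Therefore A relative to D: (east=6, north=-2).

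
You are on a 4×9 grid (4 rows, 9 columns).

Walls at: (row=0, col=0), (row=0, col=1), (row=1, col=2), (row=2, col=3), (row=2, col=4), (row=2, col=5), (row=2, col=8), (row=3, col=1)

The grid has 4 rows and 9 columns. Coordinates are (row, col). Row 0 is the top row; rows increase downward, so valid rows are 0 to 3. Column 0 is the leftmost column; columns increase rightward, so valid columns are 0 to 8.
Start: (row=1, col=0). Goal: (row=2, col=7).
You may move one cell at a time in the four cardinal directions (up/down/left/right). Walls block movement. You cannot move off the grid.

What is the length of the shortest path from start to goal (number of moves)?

BFS from (row=1, col=0) until reaching (row=2, col=7):
  Distance 0: (row=1, col=0)
  Distance 1: (row=1, col=1), (row=2, col=0)
  Distance 2: (row=2, col=1), (row=3, col=0)
  Distance 3: (row=2, col=2)
  Distance 4: (row=3, col=2)
  Distance 5: (row=3, col=3)
  Distance 6: (row=3, col=4)
  Distance 7: (row=3, col=5)
  Distance 8: (row=3, col=6)
  Distance 9: (row=2, col=6), (row=3, col=7)
  Distance 10: (row=1, col=6), (row=2, col=7), (row=3, col=8)  <- goal reached here
One shortest path (10 moves): (row=1, col=0) -> (row=1, col=1) -> (row=2, col=1) -> (row=2, col=2) -> (row=3, col=2) -> (row=3, col=3) -> (row=3, col=4) -> (row=3, col=5) -> (row=3, col=6) -> (row=3, col=7) -> (row=2, col=7)

Answer: Shortest path length: 10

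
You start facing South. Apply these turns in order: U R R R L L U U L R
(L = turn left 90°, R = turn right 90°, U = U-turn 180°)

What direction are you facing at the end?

Answer: Final heading: East

Derivation:
Start: South
  U (U-turn (180°)) -> North
  R (right (90° clockwise)) -> East
  R (right (90° clockwise)) -> South
  R (right (90° clockwise)) -> West
  L (left (90° counter-clockwise)) -> South
  L (left (90° counter-clockwise)) -> East
  U (U-turn (180°)) -> West
  U (U-turn (180°)) -> East
  L (left (90° counter-clockwise)) -> North
  R (right (90° clockwise)) -> East
Final: East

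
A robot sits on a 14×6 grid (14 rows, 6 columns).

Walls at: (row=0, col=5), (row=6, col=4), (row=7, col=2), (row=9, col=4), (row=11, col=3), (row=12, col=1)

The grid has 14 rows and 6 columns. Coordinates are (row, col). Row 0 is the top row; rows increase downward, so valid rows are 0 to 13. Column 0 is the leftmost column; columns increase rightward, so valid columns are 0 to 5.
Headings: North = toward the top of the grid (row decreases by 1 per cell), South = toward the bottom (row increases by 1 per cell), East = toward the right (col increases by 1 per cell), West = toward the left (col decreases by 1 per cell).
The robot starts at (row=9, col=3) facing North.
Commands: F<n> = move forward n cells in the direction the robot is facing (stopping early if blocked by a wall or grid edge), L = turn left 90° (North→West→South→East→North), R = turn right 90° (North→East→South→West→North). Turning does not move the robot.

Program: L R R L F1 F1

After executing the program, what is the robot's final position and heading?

Answer: Final position: (row=7, col=3), facing North

Derivation:
Start: (row=9, col=3), facing North
  L: turn left, now facing West
  R: turn right, now facing North
  R: turn right, now facing East
  L: turn left, now facing North
  F1: move forward 1, now at (row=8, col=3)
  F1: move forward 1, now at (row=7, col=3)
Final: (row=7, col=3), facing North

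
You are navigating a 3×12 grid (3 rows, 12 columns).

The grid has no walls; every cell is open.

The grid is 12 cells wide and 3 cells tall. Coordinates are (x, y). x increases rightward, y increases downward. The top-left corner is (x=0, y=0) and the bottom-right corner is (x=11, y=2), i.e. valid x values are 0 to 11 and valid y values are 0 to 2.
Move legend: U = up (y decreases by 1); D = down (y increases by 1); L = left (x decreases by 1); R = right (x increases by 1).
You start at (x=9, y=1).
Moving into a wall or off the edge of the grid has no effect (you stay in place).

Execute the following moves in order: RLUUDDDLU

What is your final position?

Start: (x=9, y=1)
  R (right): (x=9, y=1) -> (x=10, y=1)
  L (left): (x=10, y=1) -> (x=9, y=1)
  U (up): (x=9, y=1) -> (x=9, y=0)
  U (up): blocked, stay at (x=9, y=0)
  D (down): (x=9, y=0) -> (x=9, y=1)
  D (down): (x=9, y=1) -> (x=9, y=2)
  D (down): blocked, stay at (x=9, y=2)
  L (left): (x=9, y=2) -> (x=8, y=2)
  U (up): (x=8, y=2) -> (x=8, y=1)
Final: (x=8, y=1)

Answer: Final position: (x=8, y=1)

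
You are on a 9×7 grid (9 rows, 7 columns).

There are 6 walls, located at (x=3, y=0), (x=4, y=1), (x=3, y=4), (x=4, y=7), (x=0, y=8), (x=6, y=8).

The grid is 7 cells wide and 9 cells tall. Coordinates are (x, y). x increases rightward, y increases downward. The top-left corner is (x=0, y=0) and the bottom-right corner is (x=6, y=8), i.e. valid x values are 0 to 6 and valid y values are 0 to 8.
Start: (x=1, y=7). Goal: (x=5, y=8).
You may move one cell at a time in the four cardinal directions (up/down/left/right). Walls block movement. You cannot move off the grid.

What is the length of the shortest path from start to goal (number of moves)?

Answer: Shortest path length: 5

Derivation:
BFS from (x=1, y=7) until reaching (x=5, y=8):
  Distance 0: (x=1, y=7)
  Distance 1: (x=1, y=6), (x=0, y=7), (x=2, y=7), (x=1, y=8)
  Distance 2: (x=1, y=5), (x=0, y=6), (x=2, y=6), (x=3, y=7), (x=2, y=8)
  Distance 3: (x=1, y=4), (x=0, y=5), (x=2, y=5), (x=3, y=6), (x=3, y=8)
  Distance 4: (x=1, y=3), (x=0, y=4), (x=2, y=4), (x=3, y=5), (x=4, y=6), (x=4, y=8)
  Distance 5: (x=1, y=2), (x=0, y=3), (x=2, y=3), (x=4, y=5), (x=5, y=6), (x=5, y=8)  <- goal reached here
One shortest path (5 moves): (x=1, y=7) -> (x=2, y=7) -> (x=3, y=7) -> (x=3, y=8) -> (x=4, y=8) -> (x=5, y=8)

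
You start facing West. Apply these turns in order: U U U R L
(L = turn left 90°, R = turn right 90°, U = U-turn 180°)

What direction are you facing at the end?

Answer: Final heading: East

Derivation:
Start: West
  U (U-turn (180°)) -> East
  U (U-turn (180°)) -> West
  U (U-turn (180°)) -> East
  R (right (90° clockwise)) -> South
  L (left (90° counter-clockwise)) -> East
Final: East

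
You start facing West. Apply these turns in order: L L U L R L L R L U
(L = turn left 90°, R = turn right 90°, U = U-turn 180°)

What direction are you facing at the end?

Start: West
  L (left (90° counter-clockwise)) -> South
  L (left (90° counter-clockwise)) -> East
  U (U-turn (180°)) -> West
  L (left (90° counter-clockwise)) -> South
  R (right (90° clockwise)) -> West
  L (left (90° counter-clockwise)) -> South
  L (left (90° counter-clockwise)) -> East
  R (right (90° clockwise)) -> South
  L (left (90° counter-clockwise)) -> East
  U (U-turn (180°)) -> West
Final: West

Answer: Final heading: West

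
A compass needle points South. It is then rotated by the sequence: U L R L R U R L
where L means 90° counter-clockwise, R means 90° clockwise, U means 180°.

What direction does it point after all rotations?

Answer: Final heading: South

Derivation:
Start: South
  U (U-turn (180°)) -> North
  L (left (90° counter-clockwise)) -> West
  R (right (90° clockwise)) -> North
  L (left (90° counter-clockwise)) -> West
  R (right (90° clockwise)) -> North
  U (U-turn (180°)) -> South
  R (right (90° clockwise)) -> West
  L (left (90° counter-clockwise)) -> South
Final: South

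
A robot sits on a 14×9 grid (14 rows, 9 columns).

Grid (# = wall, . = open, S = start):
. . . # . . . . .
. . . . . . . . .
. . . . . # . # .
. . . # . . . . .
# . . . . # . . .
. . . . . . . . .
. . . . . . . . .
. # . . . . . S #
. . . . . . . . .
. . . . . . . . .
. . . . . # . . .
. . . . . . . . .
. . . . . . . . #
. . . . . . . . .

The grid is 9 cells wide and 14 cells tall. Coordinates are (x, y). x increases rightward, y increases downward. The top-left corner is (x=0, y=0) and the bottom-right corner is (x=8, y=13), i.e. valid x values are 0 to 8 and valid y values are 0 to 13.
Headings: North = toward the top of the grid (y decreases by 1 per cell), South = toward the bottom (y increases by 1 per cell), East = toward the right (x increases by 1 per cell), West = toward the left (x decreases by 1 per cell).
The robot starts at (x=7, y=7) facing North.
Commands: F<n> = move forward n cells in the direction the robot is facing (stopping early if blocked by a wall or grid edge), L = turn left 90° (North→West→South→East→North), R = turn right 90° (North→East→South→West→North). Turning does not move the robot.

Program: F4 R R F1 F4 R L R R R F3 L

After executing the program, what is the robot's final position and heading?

Start: (x=7, y=7), facing North
  F4: move forward 4, now at (x=7, y=3)
  R: turn right, now facing East
  R: turn right, now facing South
  F1: move forward 1, now at (x=7, y=4)
  F4: move forward 4, now at (x=7, y=8)
  R: turn right, now facing West
  L: turn left, now facing South
  R: turn right, now facing West
  R: turn right, now facing North
  R: turn right, now facing East
  F3: move forward 1/3 (blocked), now at (x=8, y=8)
  L: turn left, now facing North
Final: (x=8, y=8), facing North

Answer: Final position: (x=8, y=8), facing North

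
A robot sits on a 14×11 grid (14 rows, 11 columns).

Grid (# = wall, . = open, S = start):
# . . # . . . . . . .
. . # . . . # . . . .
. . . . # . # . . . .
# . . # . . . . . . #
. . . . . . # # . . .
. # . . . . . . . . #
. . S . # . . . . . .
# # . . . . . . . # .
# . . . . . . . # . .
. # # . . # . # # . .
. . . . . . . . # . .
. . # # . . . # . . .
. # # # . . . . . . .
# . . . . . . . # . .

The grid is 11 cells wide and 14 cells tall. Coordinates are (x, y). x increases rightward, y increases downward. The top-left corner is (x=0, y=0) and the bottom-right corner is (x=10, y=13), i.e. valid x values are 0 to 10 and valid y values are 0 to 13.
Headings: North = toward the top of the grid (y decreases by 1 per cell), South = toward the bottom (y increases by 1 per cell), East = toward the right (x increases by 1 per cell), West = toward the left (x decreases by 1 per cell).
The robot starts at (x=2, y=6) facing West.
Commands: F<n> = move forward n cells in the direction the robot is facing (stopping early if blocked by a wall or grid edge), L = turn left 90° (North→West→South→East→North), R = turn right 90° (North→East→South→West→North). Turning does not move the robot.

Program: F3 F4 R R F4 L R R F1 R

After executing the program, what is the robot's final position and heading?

Start: (x=2, y=6), facing West
  F3: move forward 2/3 (blocked), now at (x=0, y=6)
  F4: move forward 0/4 (blocked), now at (x=0, y=6)
  R: turn right, now facing North
  R: turn right, now facing East
  F4: move forward 3/4 (blocked), now at (x=3, y=6)
  L: turn left, now facing North
  R: turn right, now facing East
  R: turn right, now facing South
  F1: move forward 1, now at (x=3, y=7)
  R: turn right, now facing West
Final: (x=3, y=7), facing West

Answer: Final position: (x=3, y=7), facing West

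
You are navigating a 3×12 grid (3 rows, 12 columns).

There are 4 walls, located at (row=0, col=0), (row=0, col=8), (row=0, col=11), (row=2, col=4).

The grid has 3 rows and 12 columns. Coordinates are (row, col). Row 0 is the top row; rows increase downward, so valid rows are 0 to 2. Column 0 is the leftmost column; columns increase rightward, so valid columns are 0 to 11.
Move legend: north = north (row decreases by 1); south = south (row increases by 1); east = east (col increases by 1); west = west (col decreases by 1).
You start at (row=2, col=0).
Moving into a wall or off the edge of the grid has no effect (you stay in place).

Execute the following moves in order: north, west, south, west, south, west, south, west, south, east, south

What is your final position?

Start: (row=2, col=0)
  north (north): (row=2, col=0) -> (row=1, col=0)
  west (west): blocked, stay at (row=1, col=0)
  south (south): (row=1, col=0) -> (row=2, col=0)
  west (west): blocked, stay at (row=2, col=0)
  south (south): blocked, stay at (row=2, col=0)
  west (west): blocked, stay at (row=2, col=0)
  south (south): blocked, stay at (row=2, col=0)
  west (west): blocked, stay at (row=2, col=0)
  south (south): blocked, stay at (row=2, col=0)
  east (east): (row=2, col=0) -> (row=2, col=1)
  south (south): blocked, stay at (row=2, col=1)
Final: (row=2, col=1)

Answer: Final position: (row=2, col=1)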